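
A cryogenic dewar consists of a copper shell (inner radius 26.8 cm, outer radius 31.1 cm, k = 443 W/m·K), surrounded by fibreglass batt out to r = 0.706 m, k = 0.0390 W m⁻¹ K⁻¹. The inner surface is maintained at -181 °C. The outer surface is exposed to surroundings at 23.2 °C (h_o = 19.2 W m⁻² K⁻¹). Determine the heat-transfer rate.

Q = 55.5 W

Series thermal resistances, inner to outer:
  R_copper = (1/0.268 − 1/0.311)/(4πk) = 0.5159/(4π·443) = 9.267×10^-5 K/W
  R_fibreglass batt = (1/0.311 − 1/0.706)/(4πk) = 1.799/(4π·0.0390) = 3.671 K/W
  R_conv,out = 1/(4πr²h) = 1/(4π·0.706²·19.2) = 0.008315 K/W
ΣR = 9.267×10^-5 + 3.671 + 0.008315 = 3.679 K/W
Q = ΔT/ΣR = (-181 °C − 23.2 °C)/3.679 = -55.5 W
(Negative Q ⇒ heat flows inward; heat gain = 55.5 W.)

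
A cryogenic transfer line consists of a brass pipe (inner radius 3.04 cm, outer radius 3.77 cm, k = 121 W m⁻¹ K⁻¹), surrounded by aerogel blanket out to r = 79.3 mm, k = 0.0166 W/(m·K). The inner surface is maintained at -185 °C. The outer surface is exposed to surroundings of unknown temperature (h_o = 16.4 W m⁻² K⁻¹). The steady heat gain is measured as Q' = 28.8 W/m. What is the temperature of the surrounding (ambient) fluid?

Series resistances:
  R'_brass = ln(0.0377/0.0304)/(2πk) = 0.2152/(2π·121) = 2.831×10^-4 m·K/W
  R'_aerogel blanket = ln(0.0793/0.0377)/(2πk) = 0.7436/(2π·0.0166) = 7.129 m·K/W
  R'_conv,out = 1/(2πr h) = 1/(2π·0.0793·16.4) = 0.1224 m·K/W
ΣR = 7.252 m·K/W
ΔT = Q'·ΣR = 28.8 × 7.252 = 208.9 K
Heat flows inward, so T_out = T_in + ΔT = -185 + 208.9 = 23.9 °C

T_out = 23.9 °C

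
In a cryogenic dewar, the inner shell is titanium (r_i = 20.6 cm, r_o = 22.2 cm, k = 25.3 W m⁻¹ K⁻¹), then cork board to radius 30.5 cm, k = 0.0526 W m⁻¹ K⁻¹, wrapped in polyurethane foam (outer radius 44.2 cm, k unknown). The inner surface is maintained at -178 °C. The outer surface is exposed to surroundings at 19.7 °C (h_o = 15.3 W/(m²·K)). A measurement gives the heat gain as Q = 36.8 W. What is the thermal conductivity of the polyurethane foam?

ΣR = ΔT/Q = |-178 − 19.7|/36.8 = 5.372 K/W
Known resistances:
  R_titanium = (1/0.206 − 1/0.222)/(4πk) = 0.3499/(4π·25.3) = 0.001100 K/W
  R_cork board = (1/0.222 − 1/0.305)/(4πk) = 1.226/(4π·0.0526) = 1.855 K/W
  R_conv,out = 1/(4πr²h) = 1/(4π·0.442²·15.3) = 0.02662 K/W
R_polyurethane foam = ΣR − ΣR_known = 5.372 − 1.883 = 3.489 K/W
(1/r₁−1/r₂)/(4πk) = 3.489 ⇒ k = 1.016/(4π·3.489) = 0.0232 W/m·K

k = 0.0232 W/m·K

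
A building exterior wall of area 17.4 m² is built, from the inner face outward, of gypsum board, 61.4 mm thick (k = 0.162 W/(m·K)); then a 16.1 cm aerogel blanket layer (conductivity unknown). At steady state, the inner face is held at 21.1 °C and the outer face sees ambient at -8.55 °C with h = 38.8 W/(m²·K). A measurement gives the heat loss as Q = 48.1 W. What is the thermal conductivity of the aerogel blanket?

k = 0.0156 W/m·K

ΣR = ΔT/Q = |21.1 − -8.55|/48.1 = 0.6164 K/W
Known resistances:
  R_gypsum board = L/(kA) = 0.0614/(0.162·17.4) = 0.02178 K/W
  R_conv,out = 1/(hA) = 1/(38.8·17.4) = 0.001481 K/W
R_aerogel blanket = ΣR − ΣR_known = 0.6164 − 0.02326 = 0.5931 K/W
L/(kA) = 0.5931 ⇒ k = 0.161/(0.5931·17.4) = 0.0156 W/m·K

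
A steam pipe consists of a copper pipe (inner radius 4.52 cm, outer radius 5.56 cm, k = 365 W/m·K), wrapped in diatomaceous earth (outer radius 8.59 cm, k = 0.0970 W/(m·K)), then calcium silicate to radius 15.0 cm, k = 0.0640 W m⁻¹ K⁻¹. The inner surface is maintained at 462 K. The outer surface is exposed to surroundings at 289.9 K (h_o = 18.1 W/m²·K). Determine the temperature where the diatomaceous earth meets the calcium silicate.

T = 405 K

Series thermal resistances, inner to outer:
  R'_copper = ln(0.0556/0.0452)/(2πk) = 0.2071/(2π·365) = 9.030×10^-5 m·K/W
  R'_diatomaceous earth = ln(0.0859/0.0556)/(2πk) = 0.4350/(2π·0.0970) = 0.7137 m·K/W
  R'_calcium silicate = ln(0.150/0.0859)/(2πk) = 0.5575/(2π·0.0640) = 1.386 m·K/W
  R'_conv,out = 1/(2πr h) = 1/(2π·0.150·18.1) = 0.05862 m·K/W
ΣR = 9.030×10^-5 + 0.7137 + 1.386 + 0.05862 = 2.158 m·K/W
Q' = ΔT/ΣR = (462 K − 289.9 K)/2.158 = 79.75 W/m
From the inner boundary to the diatomaceous earth/calcium silicate interface, ΣR_partial = 0.7138 m·K/W.
T_interface = T_in − Q'·ΣR_partial = 462 K − (79.75)(0.7138) = 405 K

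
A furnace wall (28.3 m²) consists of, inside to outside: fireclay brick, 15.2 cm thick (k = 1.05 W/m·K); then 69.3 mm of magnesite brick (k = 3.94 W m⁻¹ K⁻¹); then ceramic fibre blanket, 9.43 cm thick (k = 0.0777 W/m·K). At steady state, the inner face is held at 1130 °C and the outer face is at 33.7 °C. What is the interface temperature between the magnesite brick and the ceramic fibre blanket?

T = 1001 °C

Series thermal resistances, inner to outer:
  R_fireclay brick = L/(kA) = 0.152/(1.05·28.3) = 0.005115 K/W
  R_magnesite brick = L/(kA) = 0.0693/(3.94·28.3) = 6.215×10^-4 K/W
  R_ceramic fibre blanket = L/(kA) = 0.0943/(0.0777·28.3) = 0.04288 K/W
ΣR = 0.005115 + 6.215×10^-4 + 0.04288 = 0.04862 K/W
Q = ΔT/ΣR = (1130 °C − 33.7 °C)/0.04862 = 22550 W
From the inner boundary to the magnesite brick/ceramic fibre blanket interface, ΣR_partial = 0.005736 K/W.
T_interface = T_in − Q·ΣR_partial = 1130 °C − (22550)(0.005736) = 1001 °C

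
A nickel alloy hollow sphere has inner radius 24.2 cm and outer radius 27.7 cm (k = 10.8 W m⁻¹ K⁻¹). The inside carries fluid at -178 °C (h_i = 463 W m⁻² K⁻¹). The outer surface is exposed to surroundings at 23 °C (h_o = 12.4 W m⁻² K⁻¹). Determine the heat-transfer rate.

Resistance network (inner→outer):
  R_conv,in = 1/(4πr²h) = 1/(4π·0.242²·463) = 0.002935 K/W
  R_nickel alloy = (1/0.242 − 1/0.277)/(4πk) = 0.5221/(4π·10.8) = 0.003847 K/W
  R_conv,out = 1/(4πr²h) = 1/(4π·0.277²·12.4) = 0.08364 K/W
ΣR = 0.002935 + 0.003847 + 0.08364 = 0.09042 K/W
Q = ΔT/ΣR = (-178 °C − 23 °C)/0.09042 = -2220 W
(Negative Q ⇒ heat flows inward; heat gain = 2220 W.)

Q = 2.22 kW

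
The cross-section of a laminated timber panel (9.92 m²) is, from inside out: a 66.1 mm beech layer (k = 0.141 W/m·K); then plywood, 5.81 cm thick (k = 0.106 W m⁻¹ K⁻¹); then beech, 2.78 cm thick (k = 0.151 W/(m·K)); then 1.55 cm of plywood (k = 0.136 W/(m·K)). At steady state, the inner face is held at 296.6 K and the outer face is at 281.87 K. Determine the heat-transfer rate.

Q = 111 W

Series thermal resistances, inner to outer:
  R_beech = L/(kA) = 0.0661/(0.141·9.92) = 0.04726 K/W
  R_plywood = L/(kA) = 0.0581/(0.106·9.92) = 0.05525 K/W
  R_beech = L/(kA) = 0.0278/(0.151·9.92) = 0.01856 K/W
  R_plywood = L/(kA) = 0.0155/(0.136·9.92) = 0.01149 K/W
ΣR = 0.04726 + 0.05525 + 0.01856 + 0.01149 = 0.1326 K/W
Q = ΔT/ΣR = (296.6 K − 281.87 K)/0.1326 = 111 W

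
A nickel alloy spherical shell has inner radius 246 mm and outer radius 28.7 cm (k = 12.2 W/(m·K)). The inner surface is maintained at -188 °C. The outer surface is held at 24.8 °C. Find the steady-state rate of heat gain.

Q = 56.2 kW

Q = 4πk·ΔT/(1/r₁ − 1/r₂) = 4π × 12.2 × 212.8 / (1/0.246 − 1/0.287) = 56200 W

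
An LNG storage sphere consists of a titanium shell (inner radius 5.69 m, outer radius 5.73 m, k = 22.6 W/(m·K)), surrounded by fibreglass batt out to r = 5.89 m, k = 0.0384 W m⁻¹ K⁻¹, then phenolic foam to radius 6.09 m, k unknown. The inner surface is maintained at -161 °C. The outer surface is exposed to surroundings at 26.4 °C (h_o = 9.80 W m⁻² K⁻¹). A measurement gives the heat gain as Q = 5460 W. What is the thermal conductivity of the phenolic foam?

ΣR = ΔT/Q = |-161 − 26.4|/5460 = 0.03432 K/W
Known resistances:
  R_titanium = (1/5.69 − 1/5.73)/(4πk) = 0.001227/(4π·22.6) = 4.320×10^-6 K/W
  R_fibreglass batt = (1/5.73 − 1/5.89)/(4πk) = 0.004741/(4π·0.0384) = 0.009824 K/W
  R_conv,out = 1/(4πr²h) = 1/(4π·6.09²·9.80) = 2.189×10^-4 K/W
R_phenolic foam = ΣR − ΣR_known = 0.03432 − 0.01005 = 0.02427 K/W
(1/r₁−1/r₂)/(4πk) = 0.02427 ⇒ k = 0.005576/(4π·0.02427) = 0.0183 W/m·K

k = 0.0183 W/m·K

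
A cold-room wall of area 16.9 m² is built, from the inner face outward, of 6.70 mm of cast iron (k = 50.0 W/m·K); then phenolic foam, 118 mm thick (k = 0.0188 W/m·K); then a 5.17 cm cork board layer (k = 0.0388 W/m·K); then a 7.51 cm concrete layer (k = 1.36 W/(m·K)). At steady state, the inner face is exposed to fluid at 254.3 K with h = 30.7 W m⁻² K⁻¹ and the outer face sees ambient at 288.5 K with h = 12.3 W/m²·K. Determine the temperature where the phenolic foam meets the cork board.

Resistance network (inner→outer):
  R_conv,in = 1/(hA) = 1/(30.7·16.9) = 0.001927 K/W
  R_cast iron = L/(kA) = 0.00670/(50.0·16.9) = 7.929×10^-6 K/W
  R_phenolic foam = L/(kA) = 0.118/(0.0188·16.9) = 0.3714 K/W
  R_cork board = L/(kA) = 0.0517/(0.0388·16.9) = 0.07884 K/W
  R_concrete = L/(kA) = 0.0751/(1.36·16.9) = 0.003267 K/W
  R_conv,out = 1/(hA) = 1/(12.3·16.9) = 0.004811 K/W
ΣR = 0.001927 + 7.929×10^-6 + 0.3714 + 0.07884 + 0.003267 + 0.004811 = 0.4603 K/W
Q = ΔT/ΣR = (254.3 K − 288.5 K)/0.4603 = -74.30 W
From the inner boundary to the phenolic foam/cork board interface, ΣR_partial = 0.3733 K/W.
T_interface = T_in − Q·ΣR_partial = 254.3 K − (-74.30)(0.3733) = 282.04 K

T = 282.04 K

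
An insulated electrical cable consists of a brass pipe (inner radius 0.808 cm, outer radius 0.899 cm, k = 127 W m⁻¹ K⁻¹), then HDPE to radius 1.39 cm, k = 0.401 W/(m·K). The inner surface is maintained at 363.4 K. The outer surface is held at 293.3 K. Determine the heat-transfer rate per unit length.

Q' = 405 W/m

Series thermal resistances, inner to outer:
  R'_brass = ln(0.00899/0.00808)/(2πk) = 0.1067/(2π·127) = 1.337×10^-4 m·K/W
  R'_HDPE = ln(0.0139/0.00899)/(2πk) = 0.4358/(2π·0.401) = 0.1730 m·K/W
ΣR = 1.337×10^-4 + 0.1730 = 0.1731 m·K/W
Q' = ΔT/ΣR = (363.4 K − 293.3 K)/0.1731 = 405 W/m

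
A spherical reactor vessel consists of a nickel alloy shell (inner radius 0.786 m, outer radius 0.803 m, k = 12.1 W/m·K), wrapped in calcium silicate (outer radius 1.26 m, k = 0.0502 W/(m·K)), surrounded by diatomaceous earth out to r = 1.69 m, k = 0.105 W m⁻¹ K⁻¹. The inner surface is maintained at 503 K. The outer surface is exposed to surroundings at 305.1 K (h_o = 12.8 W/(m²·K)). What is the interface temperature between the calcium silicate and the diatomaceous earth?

T = 340.4 K

Series thermal resistances, inner to outer:
  R_nickel alloy = (1/0.786 − 1/0.803)/(4πk) = 0.02693/(4π·12.1) = 1.771×10^-4 K/W
  R_calcium silicate = (1/0.803 − 1/1.26)/(4πk) = 0.4517/(4π·0.0502) = 0.7160 K/W
  R_diatomaceous earth = (1/1.26 − 1/1.69)/(4πk) = 0.2019/(4π·0.105) = 0.1530 K/W
  R_conv,out = 1/(4πr²h) = 1/(4π·1.69²·12.8) = 0.002177 K/W
ΣR = 1.771×10^-4 + 0.7160 + 0.1530 + 0.002177 = 0.8714 K/W
Q = ΔT/ΣR = (503 K − 305.1 K)/0.8714 = 227.1 W
From the inner boundary to the calcium silicate/diatomaceous earth interface, ΣR_partial = 0.7162 K/W.
T_interface = T_in − Q·ΣR_partial = 503 K − (227.1)(0.7162) = 340.4 K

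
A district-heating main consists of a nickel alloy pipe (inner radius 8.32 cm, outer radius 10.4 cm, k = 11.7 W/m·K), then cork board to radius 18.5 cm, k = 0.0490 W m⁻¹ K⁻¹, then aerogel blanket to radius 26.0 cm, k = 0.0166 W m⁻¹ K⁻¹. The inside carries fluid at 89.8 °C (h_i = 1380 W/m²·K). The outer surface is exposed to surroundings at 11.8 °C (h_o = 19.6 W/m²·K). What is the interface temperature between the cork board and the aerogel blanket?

T = 61.5 °C

Resistance network (inner→outer):
  R'_conv,in = 1/(2πr h) = 1/(2π·0.0832·1380) = 0.001386 m·K/W
  R'_nickel alloy = ln(0.104/0.0832)/(2πk) = 0.2231/(2π·11.7) = 0.003035 m·K/W
  R'_cork board = ln(0.185/0.104)/(2πk) = 0.5760/(2π·0.0490) = 1.871 m·K/W
  R'_aerogel blanket = ln(0.260/0.185)/(2πk) = 0.3403/(2π·0.0166) = 3.263 m·K/W
  R'_conv,out = 1/(2πr h) = 1/(2π·0.260·19.6) = 0.03123 m·K/W
ΣR = 0.001386 + 0.003035 + 1.871 + 3.263 + 0.03123 = 5.170 m·K/W
Q' = ΔT/ΣR = (89.8 °C − 11.8 °C)/5.170 = 15.09 W/m
From the inner boundary to the cork board/aerogel blanket interface, ΣR_partial = 1.875 m·K/W.
T_interface = T_in − Q'·ΣR_partial = 89.8 °C − (15.09)(1.875) = 61.5 °C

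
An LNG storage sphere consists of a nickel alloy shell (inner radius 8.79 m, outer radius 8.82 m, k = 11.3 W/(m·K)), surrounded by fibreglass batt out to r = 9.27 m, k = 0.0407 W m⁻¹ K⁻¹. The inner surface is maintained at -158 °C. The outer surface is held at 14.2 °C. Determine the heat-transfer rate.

Q = 16000 W

Resistance network (inner→outer):
  R_nickel alloy = (1/8.79 − 1/8.82)/(4πk) = 3.870×10^-4/(4π·11.3) = 2.725×10^-6 K/W
  R_fibreglass batt = (1/8.82 − 1/9.27)/(4πk) = 0.005504/(4π·0.0407) = 0.01076 K/W
ΣR = 2.725×10^-6 + 0.01076 = 0.01076 K/W
Q = ΔT/ΣR = (-158 °C − 14.2 °C)/0.01076 = -16000 W
(Negative Q ⇒ heat flows inward; heat gain = 16000 W.)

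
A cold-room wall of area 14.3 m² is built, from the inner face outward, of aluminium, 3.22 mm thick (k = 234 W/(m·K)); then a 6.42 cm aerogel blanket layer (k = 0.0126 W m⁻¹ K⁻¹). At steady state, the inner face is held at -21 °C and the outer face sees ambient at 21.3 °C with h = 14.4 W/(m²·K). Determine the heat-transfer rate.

Q = 117 W

Treat each layer as a resistance in series:
  R_aluminium = L/(kA) = 0.00322/(234·14.3) = 9.623×10^-7 K/W
  R_aerogel blanket = L/(kA) = 0.0642/(0.0126·14.3) = 0.3563 K/W
  R_conv,out = 1/(hA) = 1/(14.4·14.3) = 0.004856 K/W
ΣR = 9.623×10^-7 + 0.3563 + 0.004856 = 0.3612 K/W
Q = ΔT/ΣR = (-21 °C − 21.3 °C)/0.3612 = -117 W
(Negative Q ⇒ heat flows inward; heat gain = 117 W.)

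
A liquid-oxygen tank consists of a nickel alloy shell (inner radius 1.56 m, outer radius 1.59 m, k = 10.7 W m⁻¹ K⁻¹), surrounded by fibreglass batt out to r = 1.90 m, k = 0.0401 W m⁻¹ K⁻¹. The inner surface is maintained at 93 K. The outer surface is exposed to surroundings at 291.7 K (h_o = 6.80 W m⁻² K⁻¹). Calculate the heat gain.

Series thermal resistances, inner to outer:
  R_nickel alloy = (1/1.56 − 1/1.59)/(4πk) = 0.01209/(4π·10.7) = 8.995×10^-5 K/W
  R_fibreglass batt = (1/1.59 − 1/1.90)/(4πk) = 0.1026/(4π·0.0401) = 0.2036 K/W
  R_conv,out = 1/(4πr²h) = 1/(4π·1.90²·6.80) = 0.003242 K/W
ΣR = 8.995×10^-5 + 0.2036 + 0.003242 = 0.2069 K/W
Q = ΔT/ΣR = (93 K − 291.7 K)/0.2069 = -960 W
(Negative Q ⇒ heat flows inward; heat gain = 960 W.)

Q = 960 W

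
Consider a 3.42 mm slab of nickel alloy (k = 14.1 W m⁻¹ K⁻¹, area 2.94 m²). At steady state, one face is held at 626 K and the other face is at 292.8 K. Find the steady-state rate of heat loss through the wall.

Q = kA·ΔT/L = 14.1 × 2.94 × |626 K − 292.8 K| / 0.00342 = 4.04×10^6 W

Q = 4.04×10^6 W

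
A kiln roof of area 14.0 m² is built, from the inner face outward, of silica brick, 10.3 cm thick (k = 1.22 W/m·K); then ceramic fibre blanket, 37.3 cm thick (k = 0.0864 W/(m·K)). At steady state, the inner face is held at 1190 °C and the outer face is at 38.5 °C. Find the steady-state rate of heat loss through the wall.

Q = 3660 W

Treat each layer as a resistance in series:
  R_silica brick = L/(kA) = 0.103/(1.22·14.0) = 0.006030 K/W
  R_ceramic fibre blanket = L/(kA) = 0.373/(0.0864·14.0) = 0.3084 K/W
ΣR = 0.006030 + 0.3084 = 0.3144 K/W
Q = ΔT/ΣR = (1190 °C − 38.5 °C)/0.3144 = 3660 W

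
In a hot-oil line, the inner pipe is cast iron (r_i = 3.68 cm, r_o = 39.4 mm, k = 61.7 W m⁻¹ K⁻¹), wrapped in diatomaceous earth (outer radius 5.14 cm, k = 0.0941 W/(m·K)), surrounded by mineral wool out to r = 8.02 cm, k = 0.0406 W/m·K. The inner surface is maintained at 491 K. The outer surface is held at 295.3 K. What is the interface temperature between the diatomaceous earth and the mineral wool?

T = 451 K

Series thermal resistances, inner to outer:
  R'_cast iron = ln(0.0394/0.0368)/(2πk) = 0.06827/(2π·61.7) = 1.761×10^-4 m·K/W
  R'_diatomaceous earth = ln(0.0514/0.0394)/(2πk) = 0.2659/(2π·0.0941) = 0.4497 m·K/W
  R'_mineral wool = ln(0.0802/0.0514)/(2πk) = 0.4449/(2π·0.0406) = 1.744 m·K/W
ΣR = 1.761×10^-4 + 0.4497 + 1.744 = 2.194 m·K/W
Q' = ΔT/ΣR = (491 K − 295.3 K)/2.194 = 89.20 W/m
From the inner boundary to the diatomaceous earth/mineral wool interface, ΣR_partial = 0.4499 m·K/W.
T_interface = T_in − Q'·ΣR_partial = 491 K − (89.20)(0.4499) = 451 K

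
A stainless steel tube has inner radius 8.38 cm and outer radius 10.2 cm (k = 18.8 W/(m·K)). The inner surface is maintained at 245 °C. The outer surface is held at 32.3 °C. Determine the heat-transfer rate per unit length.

Q' = 2πk·ΔT/ln(r₂/r₁) = 2π × 18.8 × 212.7 / ln(0.102/0.0838) = 1.28×10^5 W/m

Q' = 128 kW/m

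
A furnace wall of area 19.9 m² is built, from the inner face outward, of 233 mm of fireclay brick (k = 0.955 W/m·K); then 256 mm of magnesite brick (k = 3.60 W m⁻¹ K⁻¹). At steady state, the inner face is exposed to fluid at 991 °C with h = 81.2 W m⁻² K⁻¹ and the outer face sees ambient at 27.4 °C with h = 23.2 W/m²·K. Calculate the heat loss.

Resistance network (inner→outer):
  R_conv,in = 1/(hA) = 1/(81.2·19.9) = 6.189×10^-4 K/W
  R_fireclay brick = L/(kA) = 0.233/(0.955·19.9) = 0.01226 K/W
  R_magnesite brick = L/(kA) = 0.256/(3.60·19.9) = 0.003573 K/W
  R_conv,out = 1/(hA) = 1/(23.2·19.9) = 0.002166 K/W
ΣR = 6.189×10^-4 + 0.01226 + 0.003573 + 0.002166 = 0.01862 K/W
Q = ΔT/ΣR = (991 °C − 27.4 °C)/0.01862 = 51800 W

Q = 51.8 kW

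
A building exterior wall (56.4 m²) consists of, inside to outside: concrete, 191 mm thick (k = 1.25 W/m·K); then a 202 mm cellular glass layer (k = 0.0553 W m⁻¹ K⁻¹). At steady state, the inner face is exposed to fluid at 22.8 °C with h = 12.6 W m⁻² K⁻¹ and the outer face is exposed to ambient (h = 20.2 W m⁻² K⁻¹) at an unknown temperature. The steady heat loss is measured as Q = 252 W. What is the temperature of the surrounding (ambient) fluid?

T_out = 5.22 °C

Sum the resistances:
  R_conv,in = 1/(hA) = 1/(12.6·56.4) = 0.001407 K/W
  R_concrete = L/(kA) = 0.191/(1.25·56.4) = 0.002709 K/W
  R_cellular glass = L/(kA) = 0.202/(0.0553·56.4) = 0.06477 K/W
  R_conv,out = 1/(hA) = 1/(20.2·56.4) = 8.777×10^-4 K/W
ΣR = 0.06976 K/W
ΔT = Q·ΣR = 252 × 0.06976 = 17.58 K
Heat flows outward, so T_out = T_in − ΔT = 22.8 − 17.58 = 5.22 °C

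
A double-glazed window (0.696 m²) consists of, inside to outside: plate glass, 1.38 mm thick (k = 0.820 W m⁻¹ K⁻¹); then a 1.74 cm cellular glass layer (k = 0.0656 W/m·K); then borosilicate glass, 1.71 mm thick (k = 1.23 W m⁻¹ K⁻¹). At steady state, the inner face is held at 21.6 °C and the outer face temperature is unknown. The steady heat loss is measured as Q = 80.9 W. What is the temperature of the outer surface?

T_out = -9.59 °C

Sum the resistances:
  R_plate glass = L/(kA) = 0.00138/(0.820·0.696) = 0.002418 K/W
  R_cellular glass = L/(kA) = 0.0174/(0.0656·0.696) = 0.3811 K/W
  R_borosilicate glass = L/(kA) = 0.00171/(1.23·0.696) = 0.001997 K/W
ΣR = 0.3855 K/W
ΔT = Q·ΣR = 80.9 × 0.3855 = 31.19 K
Heat flows outward, so T_out = T_in − ΔT = 21.6 − 31.19 = -9.59 °C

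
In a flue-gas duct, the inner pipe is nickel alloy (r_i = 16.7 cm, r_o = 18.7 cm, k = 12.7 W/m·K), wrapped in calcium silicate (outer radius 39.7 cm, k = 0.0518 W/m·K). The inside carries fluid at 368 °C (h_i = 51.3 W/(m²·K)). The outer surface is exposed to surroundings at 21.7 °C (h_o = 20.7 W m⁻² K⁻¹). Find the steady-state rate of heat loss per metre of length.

Q' = 147 W/m

Treat each layer as a resistance in series:
  R'_conv,in = 1/(2πr h) = 1/(2π·0.167·51.3) = 0.01858 m·K/W
  R'_nickel alloy = ln(0.187/0.167)/(2πk) = 0.1131/(2π·12.7) = 0.001418 m·K/W
  R'_calcium silicate = ln(0.397/0.187)/(2πk) = 0.7528/(2π·0.0518) = 2.313 m·K/W
  R'_conv,out = 1/(2πr h) = 1/(2π·0.397·20.7) = 0.01937 m·K/W
ΣR = 0.01858 + 0.001418 + 2.313 + 0.01937 = 2.352 m·K/W
Q' = ΔT/ΣR = (368 °C − 21.7 °C)/2.352 = 147 W/m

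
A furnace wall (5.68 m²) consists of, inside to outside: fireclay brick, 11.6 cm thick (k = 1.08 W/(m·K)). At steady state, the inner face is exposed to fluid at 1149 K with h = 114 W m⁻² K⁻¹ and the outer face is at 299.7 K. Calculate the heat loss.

Treat each layer as a resistance in series:
  R_conv,in = 1/(hA) = 1/(114·5.68) = 0.001544 K/W
  R_fireclay brick = L/(kA) = 0.116/(1.08·5.68) = 0.01891 K/W
ΣR = 0.001544 + 0.01891 = 0.02045 K/W
Q = ΔT/ΣR = (1149 K − 299.7 K)/0.02045 = 41500 W

Q = 41.5 kW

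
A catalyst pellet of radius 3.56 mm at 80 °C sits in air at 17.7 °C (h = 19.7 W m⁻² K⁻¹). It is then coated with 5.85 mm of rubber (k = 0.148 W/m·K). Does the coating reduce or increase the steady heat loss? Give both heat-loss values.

Critical radius for a sphere: r_cr = 2k/h = 0.0150 m = 1.50 cm.
Outer radius after coating: r₂ = 0.00356 + 0.00585 = 0.00941 m.
Since r₁ < r_cr and r₂ ≤ r_cr, the coating moves toward the maximum at r_cr — heat loss rises.
Bare: R = 1/(4πr₁²h) = 318.7 K/W; Q = 62.3/318.7 = 0.195 W.
Coated: R = R_cond + R_conv = 139.5 K/W; Q = 62.3/139.5 = 0.447 W.

increases: 0.195 → 0.447 W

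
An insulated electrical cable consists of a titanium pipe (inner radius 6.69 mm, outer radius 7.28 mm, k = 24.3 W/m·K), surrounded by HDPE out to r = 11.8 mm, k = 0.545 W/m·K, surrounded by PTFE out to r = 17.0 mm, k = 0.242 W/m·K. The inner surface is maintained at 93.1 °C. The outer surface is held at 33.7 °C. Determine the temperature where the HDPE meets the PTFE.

T = 71.1 °C

Resistance network (inner→outer):
  R'_titanium = ln(0.00728/0.00669)/(2πk) = 0.08452/(2π·24.3) = 5.536×10^-4 m·K/W
  R'_HDPE = ln(0.0118/0.00728)/(2πk) = 0.4830/(2π·0.545) = 0.1410 m·K/W
  R'_PTFE = ln(0.0170/0.0118)/(2πk) = 0.3651/(2π·0.242) = 0.2401 m·K/W
ΣR = 5.536×10^-4 + 0.1410 + 0.2401 = 0.3817 m·K/W
Q' = ΔT/ΣR = (93.1 °C − 33.7 °C)/0.3817 = 155.6 W/m
From the inner boundary to the HDPE/PTFE interface, ΣR_partial = 0.1416 m·K/W.
T_interface = T_in − Q'·ΣR_partial = 93.1 °C − (155.6)(0.1416) = 71.1 °C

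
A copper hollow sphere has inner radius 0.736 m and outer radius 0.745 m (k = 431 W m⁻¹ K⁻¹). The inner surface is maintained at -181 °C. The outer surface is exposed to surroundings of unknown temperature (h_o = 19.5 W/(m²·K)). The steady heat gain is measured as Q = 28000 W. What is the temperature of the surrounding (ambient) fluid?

Series resistances:
  R_copper = (1/0.736 − 1/0.745)/(4πk) = 0.01641/(4π·431) = 3.031×10^-6 K/W
  R_conv,out = 1/(4πr²h) = 1/(4π·0.745²·19.5) = 0.007353 K/W
ΣR = 0.007356 K/W
ΔT = Q·ΣR = 28000 × 0.007356 = 206.0 K
Heat flows inward, so T_out = T_in + ΔT = -181 + 206.0 = 25.0 °C

T_out = 25.0 °C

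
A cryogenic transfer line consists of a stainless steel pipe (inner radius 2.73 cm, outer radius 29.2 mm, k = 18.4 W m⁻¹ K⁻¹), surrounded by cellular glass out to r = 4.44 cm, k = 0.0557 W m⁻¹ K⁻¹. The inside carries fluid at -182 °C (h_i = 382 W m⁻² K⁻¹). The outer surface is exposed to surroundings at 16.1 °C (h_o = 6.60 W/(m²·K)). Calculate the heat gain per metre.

Q' = 113 W/m

Treat each layer as a resistance in series:
  R'_conv,in = 1/(2πr h) = 1/(2π·0.0273·382) = 0.01526 m·K/W
  R'_stainless steel = ln(0.0292/0.0273)/(2πk) = 0.06728/(2π·18.4) = 5.820×10^-4 m·K/W
  R'_cellular glass = ln(0.0444/0.0292)/(2πk) = 0.4191/(2π·0.0557) = 1.197 m·K/W
  R'_conv,out = 1/(2πr h) = 1/(2π·0.0444·6.60) = 0.5431 m·K/W
ΣR = 0.01526 + 5.820×10^-4 + 1.197 + 0.5431 = 1.756 m·K/W
Q' = ΔT/ΣR = (-182 °C − 16.1 °C)/1.756 = -113 W/m
(Negative Q' ⇒ heat flows inward; heat gain = 113 W/m.)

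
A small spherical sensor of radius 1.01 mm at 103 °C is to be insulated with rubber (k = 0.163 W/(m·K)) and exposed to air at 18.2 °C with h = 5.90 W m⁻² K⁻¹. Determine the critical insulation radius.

r_cr = 5.53 cm

For a sphere, r_cr = 2k_ins/h = 2·0.163/5.90 = 0.0553 m = 5.53 cm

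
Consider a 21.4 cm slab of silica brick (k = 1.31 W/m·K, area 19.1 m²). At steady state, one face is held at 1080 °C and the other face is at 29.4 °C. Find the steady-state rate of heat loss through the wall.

Q = kA·ΔT/L = 1.31 × 19.1 × |1080 °C − 29.4 °C| / 0.214 = 1.23×10^5 W

Q = 123 kW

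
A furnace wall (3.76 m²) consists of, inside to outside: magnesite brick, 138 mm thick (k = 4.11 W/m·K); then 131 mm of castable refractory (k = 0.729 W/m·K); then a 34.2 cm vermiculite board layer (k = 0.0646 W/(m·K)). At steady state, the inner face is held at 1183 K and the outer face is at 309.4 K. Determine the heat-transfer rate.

Q = 596 W

Treat each layer as a resistance in series:
  R_magnesite brick = L/(kA) = 0.138/(4.11·3.76) = 0.008930 K/W
  R_castable refractory = L/(kA) = 0.131/(0.729·3.76) = 0.04779 K/W
  R_vermiculite board = L/(kA) = 0.342/(0.0646·3.76) = 1.408 K/W
ΣR = 0.008930 + 0.04779 + 1.408 = 1.465 K/W
Q = ΔT/ΣR = (1183 K − 309.4 K)/1.465 = 596 W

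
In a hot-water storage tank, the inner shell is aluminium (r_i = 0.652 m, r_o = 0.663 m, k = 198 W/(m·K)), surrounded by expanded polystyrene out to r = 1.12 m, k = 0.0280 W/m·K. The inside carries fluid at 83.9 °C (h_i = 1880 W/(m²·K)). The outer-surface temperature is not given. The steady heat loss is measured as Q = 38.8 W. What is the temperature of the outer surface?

T_out = 16.0 °C

Series resistances:
  R_conv,in = 1/(4πr²h) = 1/(4π·0.652²·1880) = 9.957×10^-5 K/W
  R_aluminium = (1/0.652 − 1/0.663)/(4πk) = 0.02545/(4π·198) = 1.023×10^-5 K/W
  R_expanded polystyrene = (1/0.663 − 1/1.12)/(4πk) = 0.6154/(4π·0.0280) = 1.749 K/W
ΣR = 1.749 K/W
ΔT = Q·ΣR = 38.8 × 1.749 = 67.86 K
Heat flows outward, so T_out = T_in − ΔT = 83.9 − 67.86 = 16.0 °C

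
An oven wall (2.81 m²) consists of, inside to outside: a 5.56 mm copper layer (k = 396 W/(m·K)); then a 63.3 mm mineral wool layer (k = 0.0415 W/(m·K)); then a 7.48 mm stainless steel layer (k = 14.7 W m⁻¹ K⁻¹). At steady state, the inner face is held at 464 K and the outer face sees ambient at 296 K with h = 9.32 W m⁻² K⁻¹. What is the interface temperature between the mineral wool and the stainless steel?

T = 307.1 K

Treat each layer as a resistance in series:
  R_copper = L/(kA) = 0.00556/(396·2.81) = 4.997×10^-6 K/W
  R_mineral wool = L/(kA) = 0.0633/(0.0415·2.81) = 0.5428 K/W
  R_stainless steel = L/(kA) = 0.00748/(14.7·2.81) = 1.811×10^-4 K/W
  R_conv,out = 1/(hA) = 1/(9.32·2.81) = 0.03818 K/W
ΣR = 4.997×10^-6 + 0.5428 + 1.811×10^-4 + 0.03818 = 0.5812 K/W
Q = ΔT/ΣR = (464 K − 296 K)/0.5812 = 289.1 W
From the inner boundary to the mineral wool/stainless steel interface, ΣR_partial = 0.5428 K/W.
T_interface = T_in − Q·ΣR_partial = 464 K − (289.1)(0.5428) = 307.1 K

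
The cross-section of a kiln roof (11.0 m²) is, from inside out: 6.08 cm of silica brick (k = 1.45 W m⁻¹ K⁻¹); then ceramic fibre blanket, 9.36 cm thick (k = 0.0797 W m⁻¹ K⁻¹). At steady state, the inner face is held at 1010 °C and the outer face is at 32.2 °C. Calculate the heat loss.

Q = 8.84 kW

Resistance network (inner→outer):
  R_silica brick = L/(kA) = 0.0608/(1.45·11.0) = 0.003812 K/W
  R_ceramic fibre blanket = L/(kA) = 0.0936/(0.0797·11.0) = 0.1068 K/W
ΣR = 0.003812 + 0.1068 = 0.1106 K/W
Q = ΔT/ΣR = (1010 °C − 32.2 °C)/0.1106 = 8840 W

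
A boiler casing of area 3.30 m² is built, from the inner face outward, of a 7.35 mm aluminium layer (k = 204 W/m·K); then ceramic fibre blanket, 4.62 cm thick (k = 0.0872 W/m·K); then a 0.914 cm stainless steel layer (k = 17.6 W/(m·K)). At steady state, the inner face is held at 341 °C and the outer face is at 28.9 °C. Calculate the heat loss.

Treat each layer as a resistance in series:
  R_aluminium = L/(kA) = 0.00735/(204·3.30) = 1.092×10^-5 K/W
  R_ceramic fibre blanket = L/(kA) = 0.0462/(0.0872·3.30) = 0.1606 K/W
  R_stainless steel = L/(kA) = 0.00914/(17.6·3.30) = 1.574×10^-4 K/W
ΣR = 1.092×10^-5 + 0.1606 + 1.574×10^-4 = 0.1608 K/W
Q = ΔT/ΣR = (341 °C − 28.9 °C)/0.1608 = 1940 W

Q = 1940 W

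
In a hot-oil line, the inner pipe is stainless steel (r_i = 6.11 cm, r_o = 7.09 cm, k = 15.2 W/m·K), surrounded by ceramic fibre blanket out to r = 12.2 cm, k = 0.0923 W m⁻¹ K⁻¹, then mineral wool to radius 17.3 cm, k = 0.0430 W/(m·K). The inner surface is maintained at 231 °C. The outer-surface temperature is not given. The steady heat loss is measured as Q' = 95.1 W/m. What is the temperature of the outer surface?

T_out = 18.9 °C

Sum the resistances:
  R'_stainless steel = ln(0.0709/0.0611)/(2πk) = 0.1488/(2π·15.2) = 0.001558 m·K/W
  R'_ceramic fibre blanket = ln(0.122/0.0709)/(2πk) = 0.5428/(2π·0.0923) = 0.9359 m·K/W
  R'_mineral wool = ln(0.173/0.122)/(2πk) = 0.3493/(2π·0.0430) = 1.293 m·K/W
ΣR = 2.230 m·K/W
ΔT = Q'·ΣR = 95.1 × 2.230 = 212.1 K
Heat flows outward, so T_out = T_in − ΔT = 231 − 212.1 = 18.9 °C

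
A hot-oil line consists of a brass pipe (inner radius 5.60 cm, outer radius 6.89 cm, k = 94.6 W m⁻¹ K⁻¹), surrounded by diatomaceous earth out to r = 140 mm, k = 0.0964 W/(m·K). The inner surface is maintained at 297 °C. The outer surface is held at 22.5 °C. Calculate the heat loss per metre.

Q' = 234 W/m

Resistance network (inner→outer):
  R'_brass = ln(0.0689/0.0560)/(2πk) = 0.2073/(2π·94.6) = 3.488×10^-4 m·K/W
  R'_diatomaceous earth = ln(0.140/0.0689)/(2πk) = 0.7090/(2π·0.0964) = 1.171 m·K/W
ΣR = 3.488×10^-4 + 1.171 = 1.171 m·K/W
Q' = ΔT/ΣR = (297 °C − 22.5 °C)/1.171 = 234 W/m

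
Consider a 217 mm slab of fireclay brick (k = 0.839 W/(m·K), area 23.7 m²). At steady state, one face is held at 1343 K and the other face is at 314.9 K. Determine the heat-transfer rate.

Q = 94.2 kW

Q = kA·ΔT/L = 0.839 × 23.7 × |1343 K − 314.9 K| / 0.217 = 94200 W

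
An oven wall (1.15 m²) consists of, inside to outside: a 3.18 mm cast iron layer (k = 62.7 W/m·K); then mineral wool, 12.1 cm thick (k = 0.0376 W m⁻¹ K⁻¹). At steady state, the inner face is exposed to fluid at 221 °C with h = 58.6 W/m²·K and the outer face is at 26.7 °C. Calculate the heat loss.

Q = 69.1 W

Series thermal resistances, inner to outer:
  R_conv,in = 1/(hA) = 1/(58.6·1.15) = 0.01484 K/W
  R_cast iron = L/(kA) = 0.00318/(62.7·1.15) = 4.410×10^-5 K/W
  R_mineral wool = L/(kA) = 0.121/(0.0376·1.15) = 2.798 K/W
ΣR = 0.01484 + 4.410×10^-5 + 2.798 = 2.813 K/W
Q = ΔT/ΣR = (221 °C − 26.7 °C)/2.813 = 69.1 W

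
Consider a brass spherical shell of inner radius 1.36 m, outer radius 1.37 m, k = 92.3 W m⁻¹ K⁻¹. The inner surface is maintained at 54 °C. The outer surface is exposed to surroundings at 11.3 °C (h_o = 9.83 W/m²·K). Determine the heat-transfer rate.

Q = 9.89 kW

Series thermal resistances, inner to outer:
  R_brass = (1/1.36 − 1/1.37)/(4πk) = 0.005367/(4π·92.3) = 4.627×10^-6 K/W
  R_conv,out = 1/(4πr²h) = 1/(4π·1.37²·9.83) = 0.004313 K/W
ΣR = 4.627×10^-6 + 0.004313 = 0.004318 K/W
Q = ΔT/ΣR = (54 °C − 11.3 °C)/0.004318 = 9890 W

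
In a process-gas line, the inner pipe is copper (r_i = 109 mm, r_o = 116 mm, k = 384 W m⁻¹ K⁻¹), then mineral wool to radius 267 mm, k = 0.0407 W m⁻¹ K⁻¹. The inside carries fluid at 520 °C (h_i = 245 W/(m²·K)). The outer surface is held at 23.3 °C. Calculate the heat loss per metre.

Q' = 152 W/m

Resistance network (inner→outer):
  R'_conv,in = 1/(2πr h) = 1/(2π·0.109·245) = 0.005960 m·K/W
  R'_copper = ln(0.116/0.109)/(2πk) = 0.06224/(2π·384) = 2.580×10^-5 m·K/W
  R'_mineral wool = ln(0.267/0.116)/(2πk) = 0.8337/(2π·0.0407) = 3.260 m·K/W
ΣR = 0.005960 + 2.580×10^-5 + 3.260 = 3.266 m·K/W
Q' = ΔT/ΣR = (520 °C − 23.3 °C)/3.266 = 152 W/m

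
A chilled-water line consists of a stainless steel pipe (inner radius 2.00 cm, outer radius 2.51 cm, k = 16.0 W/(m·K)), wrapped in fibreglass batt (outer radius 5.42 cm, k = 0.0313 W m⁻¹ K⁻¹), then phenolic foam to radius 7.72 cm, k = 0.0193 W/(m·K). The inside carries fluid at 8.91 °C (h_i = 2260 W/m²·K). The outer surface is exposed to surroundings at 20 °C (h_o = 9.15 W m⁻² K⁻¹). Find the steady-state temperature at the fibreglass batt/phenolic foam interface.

Treat each layer as a resistance in series:
  R'_conv,in = 1/(2πr h) = 1/(2π·0.0200·2260) = 0.003521 m·K/W
  R'_stainless steel = ln(0.0251/0.0200)/(2πk) = 0.2271/(2π·16.0) = 0.002259 m·K/W
  R'_fibreglass batt = ln(0.0542/0.0251)/(2πk) = 0.7698/(2π·0.0313) = 3.914 m·K/W
  R'_phenolic foam = ln(0.0772/0.0542)/(2πk) = 0.3537/(2π·0.0193) = 2.917 m·K/W
  R'_conv,out = 1/(2πr h) = 1/(2π·0.0772·9.15) = 0.2253 m·K/W
ΣR = 0.003521 + 0.002259 + 3.914 + 2.917 + 0.2253 = 7.062 m·K/W
Q' = ΔT/ΣR = (8.91 °C − 20 °C)/7.062 = -1.570 W/m
From the inner boundary to the fibreglass batt/phenolic foam interface, ΣR_partial = 3.920 m·K/W.
T_interface = T_in − Q'·ΣR_partial = 8.91 °C − (-1.570)(3.920) = 15.1 °C

T = 15.1 °C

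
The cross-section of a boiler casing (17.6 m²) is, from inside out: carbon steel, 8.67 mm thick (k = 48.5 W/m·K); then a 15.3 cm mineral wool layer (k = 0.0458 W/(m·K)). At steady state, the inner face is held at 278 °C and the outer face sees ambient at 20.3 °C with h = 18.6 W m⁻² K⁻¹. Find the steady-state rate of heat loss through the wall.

Series thermal resistances, inner to outer:
  R_carbon steel = L/(kA) = 0.00867/(48.5·17.6) = 1.016×10^-5 K/W
  R_mineral wool = L/(kA) = 0.153/(0.0458·17.6) = 0.1898 K/W
  R_conv,out = 1/(hA) = 1/(18.6·17.6) = 0.003055 K/W
ΣR = 1.016×10^-5 + 0.1898 + 0.003055 = 0.1929 K/W
Q = ΔT/ΣR = (278 °C − 20.3 °C)/0.1929 = 1340 W

Q = 1340 W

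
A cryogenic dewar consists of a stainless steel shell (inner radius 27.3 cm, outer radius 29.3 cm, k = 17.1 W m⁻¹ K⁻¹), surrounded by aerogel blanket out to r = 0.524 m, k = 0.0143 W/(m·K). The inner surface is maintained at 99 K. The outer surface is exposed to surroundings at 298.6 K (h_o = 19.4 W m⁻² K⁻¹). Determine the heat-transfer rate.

Q = 23.8 W

Treat each layer as a resistance in series:
  R_stainless steel = (1/0.273 − 1/0.293)/(4πk) = 0.2500/(4π·17.1) = 0.001164 K/W
  R_aerogel blanket = (1/0.293 − 1/0.524)/(4πk) = 1.505/(4π·0.0143) = 8.373 K/W
  R_conv,out = 1/(4πr²h) = 1/(4π·0.524²·19.4) = 0.01494 K/W
ΣR = 0.001164 + 8.373 + 0.01494 = 8.389 K/W
Q = ΔT/ΣR = (99 K − 298.6 K)/8.389 = -23.8 W
(Negative Q ⇒ heat flows inward; heat gain = 23.8 W.)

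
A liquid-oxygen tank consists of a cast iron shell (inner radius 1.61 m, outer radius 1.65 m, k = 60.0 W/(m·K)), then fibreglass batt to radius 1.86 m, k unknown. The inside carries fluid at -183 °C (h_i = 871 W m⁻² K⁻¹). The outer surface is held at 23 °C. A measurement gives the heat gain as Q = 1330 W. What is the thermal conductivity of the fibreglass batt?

ΣR = ΔT/Q = |-183 − 23|/1330 = 0.1549 K/W
Known resistances:
  R_conv,in = 1/(4πr²h) = 1/(4π·1.61²·871) = 3.525×10^-5 K/W
  R_cast iron = (1/1.61 − 1/1.65)/(4πk) = 0.01506/(4π·60.0) = 1.997×10^-5 K/W
R_fibreglass batt = ΣR − ΣR_known = 0.1549 − 5.522×10^-5 = 0.1548 K/W
(1/r₁−1/r₂)/(4πk) = 0.1548 ⇒ k = 0.06843/(4π·0.1548) = 0.0352 W/m·K

k = 0.0352 W/m·K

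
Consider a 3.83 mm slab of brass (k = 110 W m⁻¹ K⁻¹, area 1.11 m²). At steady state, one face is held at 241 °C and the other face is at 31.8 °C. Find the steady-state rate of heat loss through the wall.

Q = kA·ΔT/L = 110 × 1.11 × |241 °C − 31.8 °C| / 0.00383 = 6.67×10^6 W

Q = 6670 kW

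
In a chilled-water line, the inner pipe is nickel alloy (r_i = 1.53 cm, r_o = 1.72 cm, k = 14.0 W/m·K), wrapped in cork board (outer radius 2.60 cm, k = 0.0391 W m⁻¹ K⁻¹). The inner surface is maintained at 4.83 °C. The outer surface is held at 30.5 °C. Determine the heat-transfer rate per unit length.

Series thermal resistances, inner to outer:
  R'_nickel alloy = ln(0.0172/0.0153)/(2πk) = 0.1171/(2π·14.0) = 0.001331 m·K/W
  R'_cork board = ln(0.0260/0.0172)/(2πk) = 0.4132/(2π·0.0391) = 1.682 m·K/W
ΣR = 0.001331 + 1.682 = 1.683 m·K/W
Q' = ΔT/ΣR = (4.83 °C − 30.5 °C)/1.683 = -15.3 W/m
(Negative Q' ⇒ heat flows inward; heat gain = 15.3 W/m.)

Q' = 15.3 W/m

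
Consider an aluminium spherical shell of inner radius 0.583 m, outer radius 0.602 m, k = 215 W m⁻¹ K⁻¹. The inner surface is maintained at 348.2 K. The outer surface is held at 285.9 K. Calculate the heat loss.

Q = 3.11×10^6 W

Q = 4πk·ΔT/(1/r₁ − 1/r₂) = 4π × 215 × 62.3 / (1/0.583 − 1/0.602) = 3.11×10^6 W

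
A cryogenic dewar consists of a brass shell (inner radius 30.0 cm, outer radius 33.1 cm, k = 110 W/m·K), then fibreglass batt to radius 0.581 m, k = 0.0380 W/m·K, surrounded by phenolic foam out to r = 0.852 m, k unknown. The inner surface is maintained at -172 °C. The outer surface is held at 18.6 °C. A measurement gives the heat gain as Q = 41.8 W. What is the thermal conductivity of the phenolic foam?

k = 0.0237 W/m·K

ΣR = ΔT/Q = |-172 − 18.6|/41.8 = 4.560 K/W
Known resistances:
  R_brass = (1/0.300 − 1/0.331)/(4πk) = 0.3122/(4π·110) = 2.258×10^-4 K/W
  R_fibreglass batt = (1/0.331 − 1/0.581)/(4πk) = 1.300/(4π·0.0380) = 2.722 K/W
R_phenolic foam = ΣR − ΣR_known = 4.560 − 2.722 = 1.838 K/W
(1/r₁−1/r₂)/(4πk) = 1.838 ⇒ k = 0.5475/(4π·1.838) = 0.0237 W/m·K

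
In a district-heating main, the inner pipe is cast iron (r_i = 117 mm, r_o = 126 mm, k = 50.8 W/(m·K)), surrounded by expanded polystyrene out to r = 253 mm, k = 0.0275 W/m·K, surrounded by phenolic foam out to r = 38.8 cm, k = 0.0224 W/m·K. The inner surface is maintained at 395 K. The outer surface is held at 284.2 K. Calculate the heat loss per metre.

Q' = 15.7 W/m

Series thermal resistances, inner to outer:
  R'_cast iron = ln(0.126/0.117)/(2πk) = 0.07411/(2π·50.8) = 2.322×10^-4 m·K/W
  R'_expanded polystyrene = ln(0.253/0.126)/(2πk) = 0.6971/(2π·0.0275) = 4.034 m·K/W
  R'_phenolic foam = ln(0.388/0.253)/(2πk) = 0.4276/(2π·0.0224) = 3.038 m·K/W
ΣR = 2.322×10^-4 + 4.034 + 3.038 = 7.072 m·K/W
Q' = ΔT/ΣR = (395 K − 284.2 K)/7.072 = 15.7 W/m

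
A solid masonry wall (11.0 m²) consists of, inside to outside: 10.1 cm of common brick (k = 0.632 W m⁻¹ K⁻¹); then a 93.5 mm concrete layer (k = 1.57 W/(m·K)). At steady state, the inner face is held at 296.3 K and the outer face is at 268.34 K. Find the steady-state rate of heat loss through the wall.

Q = 1400 W

Series thermal resistances, inner to outer:
  R_common brick = L/(kA) = 0.101/(0.632·11.0) = 0.01453 K/W
  R_concrete = L/(kA) = 0.0935/(1.57·11.0) = 0.005414 K/W
ΣR = 0.01453 + 0.005414 = 0.01994 K/W
Q = ΔT/ΣR = (296.3 K − 268.34 K)/0.01994 = 1400 W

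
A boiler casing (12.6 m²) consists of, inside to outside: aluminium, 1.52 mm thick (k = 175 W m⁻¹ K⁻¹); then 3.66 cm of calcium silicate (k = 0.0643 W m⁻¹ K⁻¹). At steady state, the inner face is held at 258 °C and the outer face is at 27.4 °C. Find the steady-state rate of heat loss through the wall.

Series thermal resistances, inner to outer:
  R_aluminium = L/(kA) = 0.00152/(175·12.6) = 6.893×10^-7 K/W
  R_calcium silicate = L/(kA) = 0.0366/(0.0643·12.6) = 0.04518 K/W
ΣR = 6.893×10^-7 + 0.04518 = 0.04518 K/W
Q = ΔT/ΣR = (258 °C − 27.4 °C)/0.04518 = 5100 W

Q = 5.10 kW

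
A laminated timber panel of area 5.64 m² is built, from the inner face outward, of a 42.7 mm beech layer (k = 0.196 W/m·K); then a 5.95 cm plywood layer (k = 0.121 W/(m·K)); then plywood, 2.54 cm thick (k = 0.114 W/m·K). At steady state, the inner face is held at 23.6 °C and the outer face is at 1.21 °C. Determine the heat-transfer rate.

Q = 135 W

Treat each layer as a resistance in series:
  R_beech = L/(kA) = 0.0427/(0.196·5.64) = 0.03863 K/W
  R_plywood = L/(kA) = 0.0595/(0.121·5.64) = 0.08719 K/W
  R_plywood = L/(kA) = 0.0254/(0.114·5.64) = 0.03950 K/W
ΣR = 0.03863 + 0.08719 + 0.03950 = 0.1653 K/W
Q = ΔT/ΣR = (23.6 °C − 1.21 °C)/0.1653 = 135 W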